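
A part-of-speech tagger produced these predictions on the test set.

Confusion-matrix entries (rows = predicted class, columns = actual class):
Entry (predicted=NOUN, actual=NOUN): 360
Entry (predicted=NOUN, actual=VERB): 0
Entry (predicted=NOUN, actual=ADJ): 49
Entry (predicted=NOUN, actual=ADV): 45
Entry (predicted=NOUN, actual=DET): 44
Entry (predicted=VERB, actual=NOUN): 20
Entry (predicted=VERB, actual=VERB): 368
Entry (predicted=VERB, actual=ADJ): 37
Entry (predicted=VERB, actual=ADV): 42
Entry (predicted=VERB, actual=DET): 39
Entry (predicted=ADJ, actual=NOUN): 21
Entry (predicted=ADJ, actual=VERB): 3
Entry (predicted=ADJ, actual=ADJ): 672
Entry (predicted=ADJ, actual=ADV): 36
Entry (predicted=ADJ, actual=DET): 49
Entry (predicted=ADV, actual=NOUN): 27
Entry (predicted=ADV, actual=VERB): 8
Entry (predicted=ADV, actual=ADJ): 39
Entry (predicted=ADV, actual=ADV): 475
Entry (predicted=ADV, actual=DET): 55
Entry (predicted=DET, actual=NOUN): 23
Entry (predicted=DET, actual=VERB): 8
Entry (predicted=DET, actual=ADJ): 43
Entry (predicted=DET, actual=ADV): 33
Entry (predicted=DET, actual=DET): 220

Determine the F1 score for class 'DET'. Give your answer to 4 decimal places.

0.5995

F1 score = 2·TP/(2·TP+FP+FN).
DET: TP=220, FP=23+8+43+33=107, FN=44+39+49+55=187 → 440/734 = 0.59946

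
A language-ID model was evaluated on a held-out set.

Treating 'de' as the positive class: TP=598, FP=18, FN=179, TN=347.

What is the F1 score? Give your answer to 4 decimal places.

0.8586

Precision = TP/(TP+FP) = 598/616 = 0.9708
Recall = TP/(TP+FN) = 598/777 = 0.7696
F1 = 2·TP/(2·TP+FP+FN) = 1196/1393 = 0.8586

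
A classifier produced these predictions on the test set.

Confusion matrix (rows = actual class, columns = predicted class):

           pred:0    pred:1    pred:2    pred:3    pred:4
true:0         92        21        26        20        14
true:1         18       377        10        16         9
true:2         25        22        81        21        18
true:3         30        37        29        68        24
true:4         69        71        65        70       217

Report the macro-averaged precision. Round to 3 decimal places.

0.522

Per-class precision (TP/(TP+FP)):
  0: TP=92, FP=18+25+30+69=142 → 92/234 = 0.3932
  1: TP=377, FP=21+22+37+71=151 → 377/528 = 0.7140
  2: TP=81, FP=26+10+29+65=130 → 81/211 = 0.3839
  3: TP=68, FP=20+16+21+70=127 → 68/195 = 0.3487
  4: TP=217, FP=14+9+18+24=65 → 217/282 = 0.7695
Macro-precision = mean = (0.3932 + 0.7140 + 0.3839 + 0.3487 + 0.7695) / 5 = 0.522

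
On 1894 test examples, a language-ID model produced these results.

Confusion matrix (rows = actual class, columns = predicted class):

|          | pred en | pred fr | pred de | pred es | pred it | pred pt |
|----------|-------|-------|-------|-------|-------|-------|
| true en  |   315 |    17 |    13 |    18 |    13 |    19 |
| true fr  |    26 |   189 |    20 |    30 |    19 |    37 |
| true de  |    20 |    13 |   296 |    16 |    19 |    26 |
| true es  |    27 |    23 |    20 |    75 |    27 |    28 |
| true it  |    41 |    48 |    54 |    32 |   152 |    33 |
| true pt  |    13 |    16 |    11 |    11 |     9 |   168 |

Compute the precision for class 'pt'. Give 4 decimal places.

Treat 'pt' as positive and all other classes as negative.
precision = TP/(TP+FP).
pt: TP=168, FP=19+37+26+28+33=143 → 168/311 = 0.54019

0.5402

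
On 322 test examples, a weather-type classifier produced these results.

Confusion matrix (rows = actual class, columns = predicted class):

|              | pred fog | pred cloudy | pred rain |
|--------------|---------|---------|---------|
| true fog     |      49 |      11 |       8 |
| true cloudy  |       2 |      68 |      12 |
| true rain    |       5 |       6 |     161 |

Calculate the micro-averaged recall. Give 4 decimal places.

Micro-averaging pools counts across classes: ΣTP=278, ΣFP=44, ΣFN=44.
Micro-recall = TP/(TP+FN) on pooled counts = 0.8634 (equals overall accuracy in single-label multiclass).

0.8634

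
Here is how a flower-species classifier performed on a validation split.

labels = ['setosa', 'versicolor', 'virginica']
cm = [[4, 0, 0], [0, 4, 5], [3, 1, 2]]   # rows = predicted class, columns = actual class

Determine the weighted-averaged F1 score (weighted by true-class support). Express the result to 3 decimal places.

0.532

Per-class F1 score (2·TP/(2·TP+FP+FN)):
  setosa: TP=4, FP=0+0=0, FN=0+3=3 → 8/11 = 0.7273
  versicolor: TP=4, FP=0+5=5, FN=0+1=1 → 8/14 = 0.5714
  virginica: TP=2, FP=3+1=4, FN=0+5=5 → 4/13 = 0.3077
Weighted-F1 score = Σ (supportᵢ/N)·F1 scoreᵢ with N=19: (7/19)·0.7273 + (5/19)·0.5714 + (7/19)·0.3077 = 0.532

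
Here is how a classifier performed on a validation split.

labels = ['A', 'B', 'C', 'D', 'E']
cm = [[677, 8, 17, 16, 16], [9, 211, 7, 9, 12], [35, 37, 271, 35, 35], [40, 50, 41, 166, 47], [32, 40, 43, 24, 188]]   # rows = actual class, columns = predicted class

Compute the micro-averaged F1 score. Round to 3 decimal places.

Micro-averaging pools counts across classes: ΣTP=1513, ΣFP=553, ΣFN=553.
Micro-F1 score = 2·TP/(2·TP+FP+FN) on pooled counts = 0.732 (equals overall accuracy in single-label multiclass).

0.732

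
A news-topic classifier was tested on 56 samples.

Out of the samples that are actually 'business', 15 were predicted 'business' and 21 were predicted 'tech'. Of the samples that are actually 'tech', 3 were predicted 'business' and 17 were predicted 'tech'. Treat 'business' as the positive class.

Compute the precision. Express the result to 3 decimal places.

0.833

Precision = TP/(TP+FP) = 15/(15+3) = 15/18 = 0.833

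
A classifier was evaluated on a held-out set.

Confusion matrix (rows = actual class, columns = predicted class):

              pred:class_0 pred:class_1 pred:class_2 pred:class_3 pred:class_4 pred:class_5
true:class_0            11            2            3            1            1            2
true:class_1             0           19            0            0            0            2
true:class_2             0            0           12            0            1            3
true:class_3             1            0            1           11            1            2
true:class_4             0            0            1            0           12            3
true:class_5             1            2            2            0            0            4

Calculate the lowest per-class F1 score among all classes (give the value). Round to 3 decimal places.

0.320

Per-class F1 score (2·TP/(2·TP+FP+FN)):
  class_0: TP=11, FP=0+0+1+0+1=2, FN=2+3+1+1+2=9 → 22/33 = 0.6667
  class_1: TP=19, FP=2+0+0+0+2=4, FN=0+0+0+0+2=2 → 38/44 = 0.8636
  class_2: TP=12, FP=3+0+1+1+2=7, FN=0+0+0+1+3=4 → 24/35 = 0.6857
  class_3: TP=11, FP=1+0+0+0+0=1, FN=1+0+1+1+2=5 → 22/28 = 0.7857
  class_4: TP=12, FP=1+0+1+1+0=3, FN=0+0+1+0+3=4 → 24/31 = 0.7742
  class_5: TP=4, FP=2+2+3+2+3=12, FN=1+2+2+0+0=5 → 8/25 = 0.3200
Lowest is class 'class_5' with F1 score = 0.320.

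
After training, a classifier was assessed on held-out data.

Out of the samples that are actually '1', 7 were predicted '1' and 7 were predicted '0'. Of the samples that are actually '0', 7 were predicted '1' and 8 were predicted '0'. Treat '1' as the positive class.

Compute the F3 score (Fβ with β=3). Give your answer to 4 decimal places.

0.5000

Fβ = (1+β²)·TP / ((1+β²)·TP + β²·FN + FP), with β²=9
= 10·7 / (10·7 + 9·7 + 7) = 0.5000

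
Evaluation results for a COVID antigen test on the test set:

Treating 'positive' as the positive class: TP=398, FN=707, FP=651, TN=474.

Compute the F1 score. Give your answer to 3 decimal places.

0.370

Precision = TP/(TP+FP) = 398/1049 = 0.3794
Recall = TP/(TP+FN) = 398/1105 = 0.3602
F1 = 2·TP/(2·TP+FP+FN) = 796/2154 = 0.370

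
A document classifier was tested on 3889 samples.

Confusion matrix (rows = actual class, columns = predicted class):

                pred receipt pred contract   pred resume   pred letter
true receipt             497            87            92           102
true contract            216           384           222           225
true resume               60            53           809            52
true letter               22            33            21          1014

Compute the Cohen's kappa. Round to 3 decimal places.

0.592

Observed agreement pₒ = trace/N = 2704/3889 = 0.6953
Expected agreement pₑ = Σ (rowᵢ·colᵢ)/N² = (778·795 + 1047·557 + 974·1144 + 1090·1393)/3889² = 0.2535
κ = (pₒ − pₑ)/(1 − pₑ) = (0.6953 − 0.2535)/(1 − 0.2535) = 0.592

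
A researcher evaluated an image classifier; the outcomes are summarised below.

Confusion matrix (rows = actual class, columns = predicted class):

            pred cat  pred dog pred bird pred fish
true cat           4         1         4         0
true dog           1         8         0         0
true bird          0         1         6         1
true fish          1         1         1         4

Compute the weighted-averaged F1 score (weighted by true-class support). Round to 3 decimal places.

0.658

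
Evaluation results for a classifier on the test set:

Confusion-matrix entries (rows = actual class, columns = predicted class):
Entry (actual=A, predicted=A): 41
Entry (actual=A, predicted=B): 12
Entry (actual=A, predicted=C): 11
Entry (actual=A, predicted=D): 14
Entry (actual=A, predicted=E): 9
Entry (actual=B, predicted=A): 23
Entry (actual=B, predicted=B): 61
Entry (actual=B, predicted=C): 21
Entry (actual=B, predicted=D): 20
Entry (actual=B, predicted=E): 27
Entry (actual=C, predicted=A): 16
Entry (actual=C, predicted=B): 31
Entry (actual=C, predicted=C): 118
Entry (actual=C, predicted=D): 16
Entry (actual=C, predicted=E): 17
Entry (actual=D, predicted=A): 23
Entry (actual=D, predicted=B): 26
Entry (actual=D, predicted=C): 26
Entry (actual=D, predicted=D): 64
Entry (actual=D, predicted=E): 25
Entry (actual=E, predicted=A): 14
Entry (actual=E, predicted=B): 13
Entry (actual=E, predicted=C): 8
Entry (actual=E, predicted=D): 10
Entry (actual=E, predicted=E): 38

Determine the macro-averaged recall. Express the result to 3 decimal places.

Per-class recall (TP/(TP+FN)):
  A: TP=41, FN=12+11+14+9=46 → 41/87 = 0.4713
  B: TP=61, FN=23+21+20+27=91 → 61/152 = 0.4013
  C: TP=118, FN=16+31+16+17=80 → 118/198 = 0.5960
  D: TP=64, FN=23+26+26+25=100 → 64/164 = 0.3902
  E: TP=38, FN=14+13+8+10=45 → 38/83 = 0.4578
Macro-recall = mean = (0.4713 + 0.4013 + 0.5960 + 0.3902 + 0.4578) / 5 = 0.463

0.463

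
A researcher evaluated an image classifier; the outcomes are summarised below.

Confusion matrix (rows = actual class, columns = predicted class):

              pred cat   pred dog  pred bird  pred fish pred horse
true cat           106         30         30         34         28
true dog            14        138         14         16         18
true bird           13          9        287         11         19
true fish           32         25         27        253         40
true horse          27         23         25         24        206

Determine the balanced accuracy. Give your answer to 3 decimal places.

0.670

Balanced accuracy = mean of per-class recall.
  cat: recall = 106/228 = 0.4649
  dog: recall = 138/200 = 0.6900
  bird: recall = 287/339 = 0.8466
  fish: recall = 253/377 = 0.6711
  horse: recall = 206/305 = 0.6754
Mean = (0.4649 + 0.6900 + 0.8466 + 0.6711 + 0.6754) / 5 = 0.670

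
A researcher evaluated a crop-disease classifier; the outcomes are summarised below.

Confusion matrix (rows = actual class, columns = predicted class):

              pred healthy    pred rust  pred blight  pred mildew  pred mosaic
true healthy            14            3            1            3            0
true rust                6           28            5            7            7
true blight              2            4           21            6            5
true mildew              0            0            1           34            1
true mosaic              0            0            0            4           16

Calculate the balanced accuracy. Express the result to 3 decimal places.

0.698

Balanced accuracy = mean of per-class recall.
  healthy: recall = 14/21 = 0.6667
  rust: recall = 28/53 = 0.5283
  blight: recall = 21/38 = 0.5526
  mildew: recall = 34/36 = 0.9444
  mosaic: recall = 16/20 = 0.8000
Mean = (0.6667 + 0.5283 + 0.5526 + 0.9444 + 0.8000) / 5 = 0.698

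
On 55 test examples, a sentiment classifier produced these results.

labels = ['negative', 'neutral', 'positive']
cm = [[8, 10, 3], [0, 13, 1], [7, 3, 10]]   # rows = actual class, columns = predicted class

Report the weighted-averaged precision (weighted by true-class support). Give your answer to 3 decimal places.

0.591

Per-class precision (TP/(TP+FP)):
  negative: TP=8, FP=0+7=7 → 8/15 = 0.5333
  neutral: TP=13, FP=10+3=13 → 13/26 = 0.5000
  positive: TP=10, FP=3+1=4 → 10/14 = 0.7143
Weighted-precision = Σ (supportᵢ/N)·precisionᵢ with N=55: (21/55)·0.5333 + (14/55)·0.5000 + (20/55)·0.7143 = 0.591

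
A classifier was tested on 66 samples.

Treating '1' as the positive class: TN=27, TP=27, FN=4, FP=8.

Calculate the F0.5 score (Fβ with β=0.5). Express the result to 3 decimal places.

Fβ = (1+β²)·TP / ((1+β²)·TP + β²·FN + FP), with β²=1/4
= 1.25·27 / (1.25·27 + 0.25·4 + 8) = 0.789

0.789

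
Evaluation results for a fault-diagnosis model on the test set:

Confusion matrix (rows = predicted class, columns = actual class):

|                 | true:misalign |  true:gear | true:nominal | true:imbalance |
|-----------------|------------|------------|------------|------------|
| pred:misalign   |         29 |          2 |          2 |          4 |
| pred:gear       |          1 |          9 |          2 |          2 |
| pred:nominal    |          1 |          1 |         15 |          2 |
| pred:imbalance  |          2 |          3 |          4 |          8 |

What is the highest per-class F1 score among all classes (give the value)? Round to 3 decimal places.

0.829

Per-class F1 score (2·TP/(2·TP+FP+FN)):
  misalign: TP=29, FP=2+2+4=8, FN=1+1+2=4 → 58/70 = 0.8286
  gear: TP=9, FP=1+2+2=5, FN=2+1+3=6 → 18/29 = 0.6207
  nominal: TP=15, FP=1+1+2=4, FN=2+2+4=8 → 30/42 = 0.7143
  imbalance: TP=8, FP=2+3+4=9, FN=4+2+2=8 → 16/33 = 0.4848
Highest is class 'misalign' with F1 score = 0.829.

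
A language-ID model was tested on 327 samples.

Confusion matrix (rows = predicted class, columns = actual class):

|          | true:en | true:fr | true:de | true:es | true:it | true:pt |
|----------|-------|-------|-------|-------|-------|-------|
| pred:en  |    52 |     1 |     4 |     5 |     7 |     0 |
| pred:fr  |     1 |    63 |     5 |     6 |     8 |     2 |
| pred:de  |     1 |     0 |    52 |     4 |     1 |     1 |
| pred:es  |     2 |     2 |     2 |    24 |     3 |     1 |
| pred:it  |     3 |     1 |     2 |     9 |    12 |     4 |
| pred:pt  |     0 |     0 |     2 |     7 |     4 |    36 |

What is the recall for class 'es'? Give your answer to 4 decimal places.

0.4364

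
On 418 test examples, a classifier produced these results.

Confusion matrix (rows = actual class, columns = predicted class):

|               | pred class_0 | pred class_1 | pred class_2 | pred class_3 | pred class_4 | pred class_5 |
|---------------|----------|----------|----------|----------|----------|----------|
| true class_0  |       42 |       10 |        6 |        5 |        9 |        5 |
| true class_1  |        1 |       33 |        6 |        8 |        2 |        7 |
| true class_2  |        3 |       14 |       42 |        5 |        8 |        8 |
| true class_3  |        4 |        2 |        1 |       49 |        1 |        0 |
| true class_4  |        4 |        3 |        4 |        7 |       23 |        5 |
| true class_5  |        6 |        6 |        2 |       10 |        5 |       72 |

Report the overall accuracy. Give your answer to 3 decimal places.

0.624

Accuracy = trace / total = (42+33+42+49+23+72=261) / 418 = 261/418 = 0.624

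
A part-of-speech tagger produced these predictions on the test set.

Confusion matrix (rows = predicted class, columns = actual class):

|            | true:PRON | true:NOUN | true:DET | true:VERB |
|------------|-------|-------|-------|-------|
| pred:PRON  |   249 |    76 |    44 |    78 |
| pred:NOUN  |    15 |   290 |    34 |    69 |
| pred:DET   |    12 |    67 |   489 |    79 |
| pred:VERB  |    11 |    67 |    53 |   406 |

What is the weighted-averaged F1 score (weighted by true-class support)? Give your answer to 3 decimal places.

0.702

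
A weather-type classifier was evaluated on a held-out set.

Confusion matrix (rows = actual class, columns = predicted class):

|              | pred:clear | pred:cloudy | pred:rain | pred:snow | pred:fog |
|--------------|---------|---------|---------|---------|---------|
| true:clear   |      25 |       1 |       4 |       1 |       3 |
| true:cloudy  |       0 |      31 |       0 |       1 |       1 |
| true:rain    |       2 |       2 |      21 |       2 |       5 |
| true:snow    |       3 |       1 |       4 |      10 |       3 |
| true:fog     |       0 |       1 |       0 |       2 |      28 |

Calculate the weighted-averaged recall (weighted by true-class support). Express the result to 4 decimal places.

Per-class recall (TP/(TP+FN)):
  clear: TP=25, FN=1+4+1+3=9 → 25/34 = 0.73529
  cloudy: TP=31, FN=0+0+1+1=2 → 31/33 = 0.93939
  rain: TP=21, FN=2+2+2+5=11 → 21/32 = 0.65625
  snow: TP=10, FN=3+1+4+3=11 → 10/21 = 0.47619
  fog: TP=28, FN=0+1+0+2=3 → 28/31 = 0.90323
Weighted-recall = Σ (supportᵢ/N)·recallᵢ with N=151: (34/151)·0.73529 + (33/151)·0.93939 + (32/151)·0.65625 + (21/151)·0.47619 + (31/151)·0.90323 = 0.7616

0.7616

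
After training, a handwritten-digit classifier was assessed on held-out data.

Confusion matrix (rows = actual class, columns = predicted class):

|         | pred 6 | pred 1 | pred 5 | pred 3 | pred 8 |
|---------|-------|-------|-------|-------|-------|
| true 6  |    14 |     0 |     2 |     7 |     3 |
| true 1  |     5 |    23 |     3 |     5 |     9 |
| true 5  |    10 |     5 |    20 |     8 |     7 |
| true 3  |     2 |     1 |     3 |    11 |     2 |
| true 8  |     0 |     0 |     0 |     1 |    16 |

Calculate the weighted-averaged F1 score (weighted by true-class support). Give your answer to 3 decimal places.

0.539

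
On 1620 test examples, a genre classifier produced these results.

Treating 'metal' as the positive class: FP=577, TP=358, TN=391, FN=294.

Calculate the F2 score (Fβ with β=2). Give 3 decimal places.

0.505

Fβ = (1+β²)·TP / ((1+β²)·TP + β²·FN + FP), with β²=4
= 5·358 / (5·358 + 4·294 + 577) = 0.505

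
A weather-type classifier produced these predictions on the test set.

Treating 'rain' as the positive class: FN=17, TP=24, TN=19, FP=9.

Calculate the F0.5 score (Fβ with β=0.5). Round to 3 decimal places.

Fβ = (1+β²)·TP / ((1+β²)·TP + β²·FN + FP), with β²=1/4
= 1.25·24 / (1.25·24 + 0.25·17 + 9) = 0.694

0.694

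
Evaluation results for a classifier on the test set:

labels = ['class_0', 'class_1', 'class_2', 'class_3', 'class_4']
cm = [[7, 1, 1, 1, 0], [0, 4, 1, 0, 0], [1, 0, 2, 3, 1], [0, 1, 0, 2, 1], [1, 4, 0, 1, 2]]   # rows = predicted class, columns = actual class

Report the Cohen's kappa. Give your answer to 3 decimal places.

Observed agreement pₒ = trace/N = 17/34 = 0.5000
Expected agreement pₑ = Σ (rowᵢ·colᵢ)/N² = (9·10 + 10·5 + 4·7 + 7·4 + 4·8)/34² = 0.1972
κ = (pₒ − pₑ)/(1 − pₑ) = (0.5000 − 0.1972)/(1 − 0.1972) = 0.377

0.377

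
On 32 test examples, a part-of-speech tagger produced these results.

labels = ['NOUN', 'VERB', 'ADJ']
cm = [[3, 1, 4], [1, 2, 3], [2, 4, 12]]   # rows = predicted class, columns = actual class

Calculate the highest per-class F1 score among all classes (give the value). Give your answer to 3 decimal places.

0.649

Per-class F1 score (2·TP/(2·TP+FP+FN)):
  NOUN: TP=3, FP=1+4=5, FN=1+2=3 → 6/14 = 0.4286
  VERB: TP=2, FP=1+3=4, FN=1+4=5 → 4/13 = 0.3077
  ADJ: TP=12, FP=2+4=6, FN=4+3=7 → 24/37 = 0.6486
Highest is class 'ADJ' with F1 score = 0.649.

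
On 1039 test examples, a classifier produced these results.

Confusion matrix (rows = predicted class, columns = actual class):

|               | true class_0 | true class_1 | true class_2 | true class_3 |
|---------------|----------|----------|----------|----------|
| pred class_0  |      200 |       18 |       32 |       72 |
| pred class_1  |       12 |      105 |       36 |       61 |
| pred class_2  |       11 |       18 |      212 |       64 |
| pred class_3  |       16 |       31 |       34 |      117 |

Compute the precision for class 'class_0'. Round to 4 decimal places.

0.6211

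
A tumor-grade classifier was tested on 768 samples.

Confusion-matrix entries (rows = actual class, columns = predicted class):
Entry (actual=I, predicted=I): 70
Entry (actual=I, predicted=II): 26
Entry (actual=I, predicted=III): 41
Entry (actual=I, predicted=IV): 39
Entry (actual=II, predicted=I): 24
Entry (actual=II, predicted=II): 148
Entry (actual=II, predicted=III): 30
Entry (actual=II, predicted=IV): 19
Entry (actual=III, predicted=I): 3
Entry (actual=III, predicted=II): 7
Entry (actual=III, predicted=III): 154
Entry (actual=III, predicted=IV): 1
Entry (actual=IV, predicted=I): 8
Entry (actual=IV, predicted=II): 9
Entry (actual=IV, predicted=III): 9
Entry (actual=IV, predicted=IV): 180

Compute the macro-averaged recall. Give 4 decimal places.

0.7186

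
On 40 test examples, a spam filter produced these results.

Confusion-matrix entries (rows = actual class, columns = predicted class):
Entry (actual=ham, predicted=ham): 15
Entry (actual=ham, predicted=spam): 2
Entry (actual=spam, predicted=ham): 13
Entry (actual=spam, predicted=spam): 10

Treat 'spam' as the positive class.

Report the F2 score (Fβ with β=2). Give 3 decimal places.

Fβ = (1+β²)·TP / ((1+β²)·TP + β²·FN + FP), with β²=4
= 5·10 / (5·10 + 4·13 + 2) = 0.481

0.481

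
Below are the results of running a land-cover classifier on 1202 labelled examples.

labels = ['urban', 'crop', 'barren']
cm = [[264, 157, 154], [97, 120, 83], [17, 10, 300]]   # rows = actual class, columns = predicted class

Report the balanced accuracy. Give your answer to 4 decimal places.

Balanced accuracy = mean of per-class recall.
  urban: recall = 264/575 = 0.45913
  crop: recall = 120/300 = 0.40000
  barren: recall = 300/327 = 0.91743
Mean = (0.45913 + 0.40000 + 0.91743) / 3 = 0.5922

0.5922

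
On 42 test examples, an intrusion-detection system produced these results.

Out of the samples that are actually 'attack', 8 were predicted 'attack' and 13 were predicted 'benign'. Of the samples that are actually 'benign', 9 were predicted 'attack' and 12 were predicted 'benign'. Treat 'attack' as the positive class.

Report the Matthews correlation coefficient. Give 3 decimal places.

-0.049

MCC = (TP·TN − FP·FN) / √((TP+FP)(TP+FN)(TN+FP)(TN+FN))
Numerator = 8·12 − 9·13 = -21
Denominator = √(17·21·21·25) = √187425 = 432.9261
MCC = -21 / 432.9261 = -0.049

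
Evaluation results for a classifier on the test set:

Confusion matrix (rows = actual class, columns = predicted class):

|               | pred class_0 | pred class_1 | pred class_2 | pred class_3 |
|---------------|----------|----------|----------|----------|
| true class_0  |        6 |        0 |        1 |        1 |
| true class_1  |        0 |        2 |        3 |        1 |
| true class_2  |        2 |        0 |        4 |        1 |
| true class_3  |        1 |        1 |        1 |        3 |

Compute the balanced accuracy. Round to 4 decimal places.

0.5387

Balanced accuracy = mean of per-class recall.
  class_0: recall = 6/8 = 0.75000
  class_1: recall = 2/6 = 0.33333
  class_2: recall = 4/7 = 0.57143
  class_3: recall = 3/6 = 0.50000
Mean = (0.75000 + 0.33333 + 0.57143 + 0.50000) / 4 = 0.5387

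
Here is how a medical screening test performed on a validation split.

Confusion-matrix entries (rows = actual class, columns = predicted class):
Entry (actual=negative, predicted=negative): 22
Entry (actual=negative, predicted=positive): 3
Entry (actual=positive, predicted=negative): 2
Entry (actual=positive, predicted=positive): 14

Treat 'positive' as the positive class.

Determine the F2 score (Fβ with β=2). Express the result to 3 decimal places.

0.864

Fβ = (1+β²)·TP / ((1+β²)·TP + β²·FN + FP), with β²=4
= 5·14 / (5·14 + 4·2 + 3) = 0.864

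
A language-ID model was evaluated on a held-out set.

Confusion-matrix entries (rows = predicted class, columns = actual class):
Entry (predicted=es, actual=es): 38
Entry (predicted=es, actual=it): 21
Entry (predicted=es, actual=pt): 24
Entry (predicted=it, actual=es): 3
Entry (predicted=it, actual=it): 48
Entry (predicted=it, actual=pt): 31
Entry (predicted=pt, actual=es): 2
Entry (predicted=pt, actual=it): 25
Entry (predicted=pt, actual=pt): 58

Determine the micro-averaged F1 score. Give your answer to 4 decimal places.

0.5760

Micro-averaging pools counts across classes: ΣTP=144, ΣFP=106, ΣFN=106.
Micro-F1 score = 2·TP/(2·TP+FP+FN) on pooled counts = 0.5760 (equals overall accuracy in single-label multiclass).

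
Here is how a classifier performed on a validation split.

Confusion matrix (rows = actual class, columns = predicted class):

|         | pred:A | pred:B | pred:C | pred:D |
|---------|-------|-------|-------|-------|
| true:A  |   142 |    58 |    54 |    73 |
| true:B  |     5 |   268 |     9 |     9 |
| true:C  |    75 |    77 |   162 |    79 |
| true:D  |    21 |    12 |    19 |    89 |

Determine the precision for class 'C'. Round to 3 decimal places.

One-vs-rest for 'C': TP = diagonal; FP = other classes predicted 'C'; FN = 'C' predicted as other.
precision = TP/(TP+FP).
C: TP=162, FP=54+9+19=82 → 162/244 = 0.6639

0.664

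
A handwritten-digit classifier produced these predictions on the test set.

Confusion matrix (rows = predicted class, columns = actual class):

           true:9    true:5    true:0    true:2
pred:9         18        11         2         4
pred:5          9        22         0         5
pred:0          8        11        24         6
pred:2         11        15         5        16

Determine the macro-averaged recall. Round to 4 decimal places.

0.5136

Per-class recall (TP/(TP+FN)):
  9: TP=18, FN=9+8+11=28 → 18/46 = 0.39130
  5: TP=22, FN=11+11+15=37 → 22/59 = 0.37288
  0: TP=24, FN=2+0+5=7 → 24/31 = 0.77419
  2: TP=16, FN=4+5+6=15 → 16/31 = 0.51613
Macro-recall = mean = (0.39130 + 0.37288 + 0.77419 + 0.51613) / 4 = 0.5136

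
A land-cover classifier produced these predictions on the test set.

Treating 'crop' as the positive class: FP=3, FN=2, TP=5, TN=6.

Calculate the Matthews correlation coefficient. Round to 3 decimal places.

0.378

MCC = (TP·TN − FP·FN) / √((TP+FP)(TP+FN)(TN+FP)(TN+FN))
Numerator = 5·6 − 3·2 = 24
Denominator = √(8·7·9·8) = √4032 = 63.4980
MCC = 24 / 63.4980 = 0.378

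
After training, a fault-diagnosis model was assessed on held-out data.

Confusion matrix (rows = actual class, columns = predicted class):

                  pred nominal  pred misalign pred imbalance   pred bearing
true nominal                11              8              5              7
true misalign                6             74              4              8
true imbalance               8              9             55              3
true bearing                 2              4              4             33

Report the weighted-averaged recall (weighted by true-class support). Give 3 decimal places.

Per-class recall (TP/(TP+FN)):
  nominal: TP=11, FN=8+5+7=20 → 11/31 = 0.3548
  misalign: TP=74, FN=6+4+8=18 → 74/92 = 0.8043
  imbalance: TP=55, FN=8+9+3=20 → 55/75 = 0.7333
  bearing: TP=33, FN=2+4+4=10 → 33/43 = 0.7674
Weighted-recall = Σ (supportᵢ/N)·recallᵢ with N=241: (31/241)·0.3548 + (92/241)·0.8043 + (75/241)·0.7333 + (43/241)·0.7674 = 0.718

0.718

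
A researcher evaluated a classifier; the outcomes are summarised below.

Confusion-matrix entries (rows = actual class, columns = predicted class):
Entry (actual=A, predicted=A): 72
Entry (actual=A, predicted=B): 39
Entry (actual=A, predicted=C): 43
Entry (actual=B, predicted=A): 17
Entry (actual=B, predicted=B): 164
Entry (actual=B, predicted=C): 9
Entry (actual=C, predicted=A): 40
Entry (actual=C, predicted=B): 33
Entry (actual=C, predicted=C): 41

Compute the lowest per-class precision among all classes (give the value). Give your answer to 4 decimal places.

Per-class precision (TP/(TP+FP)):
  A: TP=72, FP=17+40=57 → 72/129 = 0.55814
  B: TP=164, FP=39+33=72 → 164/236 = 0.69492
  C: TP=41, FP=43+9=52 → 41/93 = 0.44086
Lowest is class 'C' with precision = 0.4409.

0.4409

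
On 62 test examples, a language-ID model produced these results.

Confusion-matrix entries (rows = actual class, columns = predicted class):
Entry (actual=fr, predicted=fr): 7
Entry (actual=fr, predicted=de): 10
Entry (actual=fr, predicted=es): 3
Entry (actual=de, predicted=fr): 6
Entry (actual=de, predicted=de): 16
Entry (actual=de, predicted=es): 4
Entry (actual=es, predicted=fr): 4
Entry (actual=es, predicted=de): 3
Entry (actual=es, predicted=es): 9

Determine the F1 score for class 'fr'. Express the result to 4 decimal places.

F1 score = 2·TP/(2·TP+FP+FN).
fr: TP=7, FP=6+4=10, FN=10+3=13 → 14/37 = 0.37838

0.3784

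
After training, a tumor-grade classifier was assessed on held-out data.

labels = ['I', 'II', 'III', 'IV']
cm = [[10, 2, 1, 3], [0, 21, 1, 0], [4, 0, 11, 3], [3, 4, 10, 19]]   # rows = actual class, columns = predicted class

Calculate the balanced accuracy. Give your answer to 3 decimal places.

Balanced accuracy = mean of per-class recall.
  I: recall = 10/16 = 0.6250
  II: recall = 21/22 = 0.9545
  III: recall = 11/18 = 0.6111
  IV: recall = 19/36 = 0.5278
Mean = (0.6250 + 0.9545 + 0.6111 + 0.5278) / 4 = 0.680

0.680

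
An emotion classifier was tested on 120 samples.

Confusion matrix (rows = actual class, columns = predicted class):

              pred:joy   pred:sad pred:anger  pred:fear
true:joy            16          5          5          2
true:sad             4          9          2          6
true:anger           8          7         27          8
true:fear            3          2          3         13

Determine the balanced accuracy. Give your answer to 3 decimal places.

0.540

Balanced accuracy = mean of per-class recall.
  joy: recall = 16/28 = 0.5714
  sad: recall = 9/21 = 0.4286
  anger: recall = 27/50 = 0.5400
  fear: recall = 13/21 = 0.6190
Mean = (0.5714 + 0.4286 + 0.5400 + 0.6190) / 4 = 0.540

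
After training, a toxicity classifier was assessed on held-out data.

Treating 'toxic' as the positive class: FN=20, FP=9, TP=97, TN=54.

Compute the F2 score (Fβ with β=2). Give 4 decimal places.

Fβ = (1+β²)·TP / ((1+β²)·TP + β²·FN + FP), with β²=4
= 5·97 / (5·97 + 4·20 + 9) = 0.8449

0.8449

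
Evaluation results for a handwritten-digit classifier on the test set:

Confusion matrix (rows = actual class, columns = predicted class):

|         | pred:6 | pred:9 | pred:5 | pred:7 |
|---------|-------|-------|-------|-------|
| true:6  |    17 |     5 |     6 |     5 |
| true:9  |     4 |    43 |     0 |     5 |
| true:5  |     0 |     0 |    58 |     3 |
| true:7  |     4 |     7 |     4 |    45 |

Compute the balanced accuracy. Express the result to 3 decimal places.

0.761

Balanced accuracy = mean of per-class recall.
  6: recall = 17/33 = 0.5152
  9: recall = 43/52 = 0.8269
  5: recall = 58/61 = 0.9508
  7: recall = 45/60 = 0.7500
Mean = (0.5152 + 0.8269 + 0.9508 + 0.7500) / 4 = 0.761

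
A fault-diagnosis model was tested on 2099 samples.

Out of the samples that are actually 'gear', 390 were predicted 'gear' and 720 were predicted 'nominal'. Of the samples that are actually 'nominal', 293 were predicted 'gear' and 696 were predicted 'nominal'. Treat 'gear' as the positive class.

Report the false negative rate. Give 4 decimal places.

0.6486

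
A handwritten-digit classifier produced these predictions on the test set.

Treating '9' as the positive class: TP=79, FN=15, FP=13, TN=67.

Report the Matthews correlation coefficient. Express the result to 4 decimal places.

0.6768

MCC = (TP·TN − FP·FN) / √((TP+FP)(TP+FN)(TN+FP)(TN+FN))
Numerator = 79·67 − 13·15 = 5098
Denominator = √(92·94·80·82) = √56730880 = 7531.9904
MCC = 5098 / 7531.9904 = 0.6768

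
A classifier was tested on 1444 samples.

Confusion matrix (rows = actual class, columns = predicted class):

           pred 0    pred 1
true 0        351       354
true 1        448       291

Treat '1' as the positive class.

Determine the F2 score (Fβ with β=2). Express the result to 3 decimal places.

0.404

Fβ = (1+β²)·TP / ((1+β²)·TP + β²·FN + FP), with β²=4
= 5·291 / (5·291 + 4·448 + 354) = 0.404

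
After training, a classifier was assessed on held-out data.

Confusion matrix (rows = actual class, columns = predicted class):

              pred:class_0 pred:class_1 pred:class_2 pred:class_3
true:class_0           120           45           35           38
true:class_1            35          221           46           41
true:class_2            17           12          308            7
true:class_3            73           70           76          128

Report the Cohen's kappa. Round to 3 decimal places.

0.478

Observed agreement pₒ = trace/N = 777/1272 = 0.6108
Expected agreement pₑ = Σ (rowᵢ·colᵢ)/N² = (238·245 + 343·348 + 344·465 + 347·214)/1272² = 0.2546
κ = (pₒ − pₑ)/(1 − pₑ) = (0.6108 − 0.2546)/(1 − 0.2546) = 0.478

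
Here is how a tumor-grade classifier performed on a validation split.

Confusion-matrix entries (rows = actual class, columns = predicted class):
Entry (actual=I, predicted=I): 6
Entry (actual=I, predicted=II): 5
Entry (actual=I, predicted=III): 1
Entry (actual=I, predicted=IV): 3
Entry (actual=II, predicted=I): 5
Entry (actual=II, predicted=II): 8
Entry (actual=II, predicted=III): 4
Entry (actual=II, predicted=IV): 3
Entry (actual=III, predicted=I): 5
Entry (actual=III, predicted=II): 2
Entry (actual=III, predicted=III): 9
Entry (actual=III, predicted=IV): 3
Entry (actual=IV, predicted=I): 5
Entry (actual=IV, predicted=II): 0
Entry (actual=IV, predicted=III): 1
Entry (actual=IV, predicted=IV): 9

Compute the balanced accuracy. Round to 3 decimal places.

Balanced accuracy = mean of per-class recall.
  I: recall = 6/15 = 0.4000
  II: recall = 8/20 = 0.4000
  III: recall = 9/19 = 0.4737
  IV: recall = 9/15 = 0.6000
Mean = (0.4000 + 0.4000 + 0.4737 + 0.6000) / 4 = 0.468

0.468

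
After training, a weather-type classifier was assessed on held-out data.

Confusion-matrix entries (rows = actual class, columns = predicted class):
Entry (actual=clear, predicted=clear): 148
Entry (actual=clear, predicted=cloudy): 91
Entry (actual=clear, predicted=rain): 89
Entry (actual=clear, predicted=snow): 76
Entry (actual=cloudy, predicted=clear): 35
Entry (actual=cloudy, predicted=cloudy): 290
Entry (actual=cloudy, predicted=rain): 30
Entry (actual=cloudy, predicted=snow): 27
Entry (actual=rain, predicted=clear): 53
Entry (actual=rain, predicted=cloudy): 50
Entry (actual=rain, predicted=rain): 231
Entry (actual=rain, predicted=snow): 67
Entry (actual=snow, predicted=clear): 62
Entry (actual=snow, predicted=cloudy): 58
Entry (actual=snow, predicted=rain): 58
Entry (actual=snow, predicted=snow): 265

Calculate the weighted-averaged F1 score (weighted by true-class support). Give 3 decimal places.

0.565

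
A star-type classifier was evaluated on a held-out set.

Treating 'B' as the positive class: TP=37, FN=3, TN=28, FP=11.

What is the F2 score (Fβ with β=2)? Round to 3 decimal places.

Fβ = (1+β²)·TP / ((1+β²)·TP + β²·FN + FP), with β²=4
= 5·37 / (5·37 + 4·3 + 11) = 0.889

0.889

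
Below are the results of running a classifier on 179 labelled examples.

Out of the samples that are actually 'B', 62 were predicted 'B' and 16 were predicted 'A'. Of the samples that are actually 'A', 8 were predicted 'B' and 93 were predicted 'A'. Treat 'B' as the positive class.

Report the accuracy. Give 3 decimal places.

0.866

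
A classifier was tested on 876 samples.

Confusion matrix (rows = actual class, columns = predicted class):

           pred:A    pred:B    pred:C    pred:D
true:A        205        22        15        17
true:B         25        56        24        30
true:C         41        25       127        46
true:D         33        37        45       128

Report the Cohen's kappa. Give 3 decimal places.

0.442

Observed agreement pₒ = trace/N = 516/876 = 0.5890
Expected agreement pₑ = Σ (rowᵢ·colᵢ)/N² = (259·304 + 135·140 + 239·211 + 243·221)/876² = 0.2629
κ = (pₒ − pₑ)/(1 − pₑ) = (0.5890 − 0.2629)/(1 − 0.2629) = 0.442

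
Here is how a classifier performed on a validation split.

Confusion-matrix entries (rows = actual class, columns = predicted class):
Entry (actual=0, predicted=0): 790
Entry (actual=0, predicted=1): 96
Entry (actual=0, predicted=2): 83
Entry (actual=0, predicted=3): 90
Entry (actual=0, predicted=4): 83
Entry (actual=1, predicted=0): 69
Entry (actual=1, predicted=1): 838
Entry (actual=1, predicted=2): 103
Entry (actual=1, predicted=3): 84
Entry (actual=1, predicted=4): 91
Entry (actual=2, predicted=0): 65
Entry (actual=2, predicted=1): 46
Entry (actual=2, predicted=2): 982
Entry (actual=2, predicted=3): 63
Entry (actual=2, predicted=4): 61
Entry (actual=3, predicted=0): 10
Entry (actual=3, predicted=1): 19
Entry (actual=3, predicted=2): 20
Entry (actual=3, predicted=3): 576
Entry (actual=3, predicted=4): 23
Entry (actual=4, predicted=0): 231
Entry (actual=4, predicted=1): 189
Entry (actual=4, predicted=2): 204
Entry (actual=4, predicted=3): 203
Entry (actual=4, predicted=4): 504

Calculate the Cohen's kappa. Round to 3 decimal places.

0.585

Observed agreement pₒ = trace/N = 3690/5523 = 0.6681
Expected agreement pₑ = Σ (rowᵢ·colᵢ)/N² = (1142·1165 + 1185·1188 + 1217·1392 + 648·1016 + 1331·762)/5523² = 0.2001
κ = (pₒ − pₑ)/(1 − pₑ) = (0.6681 − 0.2001)/(1 − 0.2001) = 0.585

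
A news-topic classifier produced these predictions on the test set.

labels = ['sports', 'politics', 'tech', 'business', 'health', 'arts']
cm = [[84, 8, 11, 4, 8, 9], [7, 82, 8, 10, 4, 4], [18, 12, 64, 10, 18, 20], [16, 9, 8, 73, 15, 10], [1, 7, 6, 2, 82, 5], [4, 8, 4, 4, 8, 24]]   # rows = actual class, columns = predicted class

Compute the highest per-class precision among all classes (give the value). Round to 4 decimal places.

Per-class precision (TP/(TP+FP)):
  sports: TP=84, FP=7+18+16+1+4=46 → 84/130 = 0.64615
  politics: TP=82, FP=8+12+9+7+8=44 → 82/126 = 0.65079
  tech: TP=64, FP=11+8+8+6+4=37 → 64/101 = 0.63366
  business: TP=73, FP=4+10+10+2+4=30 → 73/103 = 0.70874
  health: TP=82, FP=8+4+18+15+8=53 → 82/135 = 0.60741
  arts: TP=24, FP=9+4+20+10+5=48 → 24/72 = 0.33333
Highest is class 'business' with precision = 0.7087.

0.7087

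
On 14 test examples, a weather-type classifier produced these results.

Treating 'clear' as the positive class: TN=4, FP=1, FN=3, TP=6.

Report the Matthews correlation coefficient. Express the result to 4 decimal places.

0.4472

MCC = (TP·TN − FP·FN) / √((TP+FP)(TP+FN)(TN+FP)(TN+FN))
Numerator = 6·4 − 1·3 = 21
Denominator = √(7·9·5·7) = √2205 = 46.9574
MCC = 21 / 46.9574 = 0.4472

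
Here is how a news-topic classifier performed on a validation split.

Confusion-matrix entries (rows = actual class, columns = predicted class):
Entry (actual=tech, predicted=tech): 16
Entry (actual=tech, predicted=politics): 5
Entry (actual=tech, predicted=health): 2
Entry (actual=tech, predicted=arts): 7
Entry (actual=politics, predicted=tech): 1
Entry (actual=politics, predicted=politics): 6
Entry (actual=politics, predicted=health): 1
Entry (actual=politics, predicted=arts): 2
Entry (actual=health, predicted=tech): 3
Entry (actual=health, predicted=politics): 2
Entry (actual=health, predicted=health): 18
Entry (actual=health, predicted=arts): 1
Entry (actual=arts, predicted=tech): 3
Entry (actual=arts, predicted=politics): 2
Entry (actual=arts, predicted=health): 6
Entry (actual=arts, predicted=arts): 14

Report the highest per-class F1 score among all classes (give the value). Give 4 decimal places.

Per-class F1 score (2·TP/(2·TP+FP+FN)):
  tech: TP=16, FP=1+3+3=7, FN=5+2+7=14 → 32/53 = 0.60377
  politics: TP=6, FP=5+2+2=9, FN=1+1+2=4 → 12/25 = 0.48000
  health: TP=18, FP=2+1+6=9, FN=3+2+1=6 → 36/51 = 0.70588
  arts: TP=14, FP=7+2+1=10, FN=3+2+6=11 → 28/49 = 0.57143
Highest is class 'health' with F1 score = 0.7059.

0.7059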